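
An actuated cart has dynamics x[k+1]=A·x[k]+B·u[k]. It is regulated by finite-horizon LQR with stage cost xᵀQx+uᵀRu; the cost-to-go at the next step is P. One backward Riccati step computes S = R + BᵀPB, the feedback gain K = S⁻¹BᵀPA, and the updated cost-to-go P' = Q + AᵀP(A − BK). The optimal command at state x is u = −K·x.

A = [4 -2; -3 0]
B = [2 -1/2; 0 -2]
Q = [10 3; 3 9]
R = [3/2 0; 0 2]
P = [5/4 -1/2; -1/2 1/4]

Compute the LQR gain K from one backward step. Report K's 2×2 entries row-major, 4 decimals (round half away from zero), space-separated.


1.9611 -0.7603 0.3369 -0.0778

BᵀP = [2.5000 -1.0000; 0.3750 -0.2500]
S = R + BᵀPB = [3/2 0; 0 2] + [5.0000 0.7500; 0.7500 0.3125] = [6.5000 0.7500; 0.7500 2.3125]
BᵀPA = [13.0000 -5.0000; 2.2500 -0.7500]
K = S⁻¹·BᵀPA = [1.9611 -0.7603; 0.3369 -0.0778]
A−BK = [0.2462 -0.5184; -2.3261 -0.1555]
AᵀP(A−BK) = [7.9973 -2.9417; -2.9417 1.1404]
P' = Q + AᵀP(A−BK) = [17.9973 0.0583; 0.0583 10.1404]
tr(P') = 28.1377


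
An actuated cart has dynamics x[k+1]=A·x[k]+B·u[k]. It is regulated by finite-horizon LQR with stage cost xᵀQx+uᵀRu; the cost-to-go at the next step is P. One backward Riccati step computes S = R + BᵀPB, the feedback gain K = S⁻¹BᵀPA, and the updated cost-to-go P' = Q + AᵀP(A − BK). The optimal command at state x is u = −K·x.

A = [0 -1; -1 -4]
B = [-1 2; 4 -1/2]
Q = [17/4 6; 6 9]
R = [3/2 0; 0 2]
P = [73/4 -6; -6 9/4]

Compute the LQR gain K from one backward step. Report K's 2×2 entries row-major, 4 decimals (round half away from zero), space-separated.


-0.1707 -0.5772 -0.0295 -0.4580

BᵀP = [-42.2500 15.0000; 39.5000 -13.1250]
S = R + BᵀPB = [3/2 0; 0 2] + [102.2500 -92.0000; -92.0000 85.5625] = [103.7500 -92.0000; -92.0000 87.5625]
BᵀPA = [-15.0000 -17.7500; 13.1250 13.0000]
K = S⁻¹·BᵀPA = [-0.1707 -0.5772; -0.0295 -0.4580]
A−BK = [-0.1118 -0.6612; -0.3319 -1.9201]
AᵀP(A−BK) = [0.0761 0.3530; 0.3530 1.9584]
P' = Q + AᵀP(A−BK) = [4.3261 6.3530; 6.3530 10.9584]
tr(P') = 15.2845


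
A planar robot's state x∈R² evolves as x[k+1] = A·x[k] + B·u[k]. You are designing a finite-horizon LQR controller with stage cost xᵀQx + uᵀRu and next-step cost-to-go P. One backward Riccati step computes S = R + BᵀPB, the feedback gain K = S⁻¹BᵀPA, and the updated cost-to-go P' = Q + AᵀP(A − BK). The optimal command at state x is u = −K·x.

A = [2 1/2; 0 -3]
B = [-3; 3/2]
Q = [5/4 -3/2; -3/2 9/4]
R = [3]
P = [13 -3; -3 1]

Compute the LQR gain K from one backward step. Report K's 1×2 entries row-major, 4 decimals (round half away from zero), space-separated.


BᵀP = [-43.5000 10.5000]
S = R + BᵀPB = [3] + [146.2500] = [149.2500]
BᵀPA = [-87.0000 -53.2500]
K = S⁻¹·BᵀPA = [-0.5829 -0.3568]
A−BK = [0.2513 -0.5704; 0.8744 -2.4648]
AᵀP(A−BK) = [1.2864 -0.0402; -0.0402 2.2513]
P' = Q + AᵀP(A−BK) = [2.5364 -1.5402; -1.5402 4.5013]
tr(P') = 7.0377

-0.5829 -0.3568


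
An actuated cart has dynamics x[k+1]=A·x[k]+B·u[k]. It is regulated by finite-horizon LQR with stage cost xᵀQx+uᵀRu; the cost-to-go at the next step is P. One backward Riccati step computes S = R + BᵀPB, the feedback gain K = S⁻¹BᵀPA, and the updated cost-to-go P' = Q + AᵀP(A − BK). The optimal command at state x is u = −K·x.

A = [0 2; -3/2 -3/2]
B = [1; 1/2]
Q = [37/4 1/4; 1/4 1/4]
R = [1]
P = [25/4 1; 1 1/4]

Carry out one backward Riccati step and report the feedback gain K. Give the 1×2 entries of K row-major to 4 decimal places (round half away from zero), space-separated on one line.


-0.2030 1.4211

BᵀP = [6.7500 1.1250]
S = R + BᵀPB = [1] + [7.3125] = [8.3125]
BᵀPA = [-1.6875 11.8125]
K = S⁻¹·BᵀPA = [-0.2030 1.4211]
A−BK = [0.2030 0.5789; -1.3985 -2.2105]
AᵀP(A−BK) = [0.2199 -0.0395; -0.0395 2.7763]
P' = Q + AᵀP(A−BK) = [9.4699 0.2105; 0.2105 3.0263]
tr(P') = 12.4962


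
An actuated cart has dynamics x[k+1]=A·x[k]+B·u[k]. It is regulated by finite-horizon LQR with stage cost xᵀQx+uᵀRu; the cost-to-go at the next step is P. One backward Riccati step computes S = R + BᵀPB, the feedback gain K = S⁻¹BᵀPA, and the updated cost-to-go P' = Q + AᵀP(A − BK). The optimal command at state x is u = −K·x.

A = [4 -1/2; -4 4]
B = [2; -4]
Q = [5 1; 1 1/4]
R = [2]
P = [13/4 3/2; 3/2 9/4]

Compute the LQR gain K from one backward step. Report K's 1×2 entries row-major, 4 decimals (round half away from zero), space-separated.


BᵀP = [0.5000 -6.0000]
S = R + BᵀPB = [2] + [25.0000] = [27.0000]
BᵀPA = [26.0000 -24.2500]
K = S⁻¹·BᵀPA = [0.9630 -0.8981]
A−BK = [2.0741 1.2963; -0.1481 0.4074]
AᵀP(A−BK) = [14.9630 7.8519; 7.8519 9.0324]
P' = Q + AᵀP(A−BK) = [19.9630 8.8519; 8.8519 9.2824]
tr(P') = 29.2454

0.9630 -0.8981


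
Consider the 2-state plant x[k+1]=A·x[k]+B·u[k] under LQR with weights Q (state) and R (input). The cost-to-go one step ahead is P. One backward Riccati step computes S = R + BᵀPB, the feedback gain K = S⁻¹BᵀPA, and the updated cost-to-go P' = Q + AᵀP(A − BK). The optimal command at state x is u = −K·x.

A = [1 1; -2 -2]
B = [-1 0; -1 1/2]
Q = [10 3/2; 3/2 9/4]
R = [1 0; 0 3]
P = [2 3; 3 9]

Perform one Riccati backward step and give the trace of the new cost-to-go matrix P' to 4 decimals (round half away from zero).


BᵀP = [-5.0000 -12.0000; 1.5000 4.5000]
S = R + BᵀPB = [1 0; 0 3] + [17.0000 -6.0000; -6.0000 2.2500] = [18.0000 -6.0000; -6.0000 5.2500]
BᵀPA = [19.0000 19.0000; -7.5000 -7.5000]
K = S⁻¹·BᵀPA = [0.9359 0.9359; -0.3590 -0.3590]
A−BK = [1.9359 1.9359; -0.8846 -0.8846]
AᵀP(A−BK) = [5.5256 5.5256; 5.5256 5.5256]
P' = Q + AᵀP(A−BK) = [15.5256 7.0256; 7.0256 7.7756]
tr(P') = 23.3013

23.3013


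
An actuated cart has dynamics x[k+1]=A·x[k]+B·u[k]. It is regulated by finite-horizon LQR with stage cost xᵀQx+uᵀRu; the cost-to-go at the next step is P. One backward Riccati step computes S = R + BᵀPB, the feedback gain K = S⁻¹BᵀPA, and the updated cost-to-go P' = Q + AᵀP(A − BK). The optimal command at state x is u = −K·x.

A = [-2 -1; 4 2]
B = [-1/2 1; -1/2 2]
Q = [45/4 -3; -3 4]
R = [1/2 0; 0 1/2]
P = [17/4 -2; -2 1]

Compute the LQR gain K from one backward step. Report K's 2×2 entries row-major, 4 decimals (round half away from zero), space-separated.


5.2632 2.6316 0.2105 0.1053

BᵀP = [-1.1250 0.5000; 0.2500 0.0000]
S = R + BᵀPB = [1/2 0; 0 1/2] + [0.3125 -0.1250; -0.1250 0.2500] = [0.8125 -0.1250; -0.1250 0.7500]
BᵀPA = [4.2500 2.1250; -0.5000 -0.2500]
K = S⁻¹·BᵀPA = [5.2632 2.6316; 0.2105 0.1053]
A−BK = [0.4211 0.2105; 6.2105 3.1053]
AᵀP(A−BK) = [42.7368 21.3684; 21.3684 10.6842]
P' = Q + AᵀP(A−BK) = [53.9868 18.3684; 18.3684 14.6842]
tr(P') = 68.6711


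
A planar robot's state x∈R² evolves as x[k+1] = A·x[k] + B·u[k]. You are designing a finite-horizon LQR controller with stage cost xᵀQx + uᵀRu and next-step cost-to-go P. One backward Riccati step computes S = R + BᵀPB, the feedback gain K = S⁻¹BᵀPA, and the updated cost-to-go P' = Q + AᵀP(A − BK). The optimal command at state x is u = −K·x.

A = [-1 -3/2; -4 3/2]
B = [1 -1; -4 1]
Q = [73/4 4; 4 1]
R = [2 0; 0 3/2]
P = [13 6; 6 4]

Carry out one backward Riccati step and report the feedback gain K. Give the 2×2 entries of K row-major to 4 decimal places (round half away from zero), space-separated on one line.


1.5786 0.0112 2.0648 1.1521

BᵀP = [-11.0000 -10.0000; -7.0000 -2.0000]
S = R + BᵀPB = [2 0; 0 3/2] + [29.0000 1.0000; 1.0000 5.0000] = [31.0000 1.0000; 1.0000 6.5000]
BᵀPA = [51.0000 1.5000; 15.0000 7.5000]
K = S⁻¹·BᵀPA = [1.5786 0.0112; 2.0648 1.1521]
A−BK = [-0.5137 -0.3591; 0.2494 0.3928]
AᵀP(A−BK) = [13.5212 4.6459; 4.6459 2.5923]
P' = Q + AᵀP(A−BK) = [31.7712 8.6459; 8.6459 3.5923]
tr(P') = 35.3635


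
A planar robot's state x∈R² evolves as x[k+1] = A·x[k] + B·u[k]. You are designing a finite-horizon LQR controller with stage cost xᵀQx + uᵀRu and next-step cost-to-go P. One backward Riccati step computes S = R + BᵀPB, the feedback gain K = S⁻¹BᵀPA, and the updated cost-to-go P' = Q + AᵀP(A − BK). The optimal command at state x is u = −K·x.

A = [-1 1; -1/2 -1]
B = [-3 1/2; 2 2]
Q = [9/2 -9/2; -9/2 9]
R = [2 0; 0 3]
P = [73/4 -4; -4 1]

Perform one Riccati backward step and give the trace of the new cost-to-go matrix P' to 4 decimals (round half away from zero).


BᵀP = [-62.7500 14.0000; 1.1250 0.0000]
S = R + BᵀPB = [2 0; 0 3] + [216.2500 -3.3750; -3.3750 0.5625] = [218.2500 -3.3750; -3.3750 3.5625]
BᵀPA = [55.7500 -76.7500; -1.1250 1.1250]
K = S⁻¹·BᵀPA = [0.2543 -0.3519; -0.0749 -0.0176]
A−BK = [-0.1997 -0.0470; -0.8588 -0.2609]
AᵀP(A−BK) = [0.2395 -0.1495; -0.1495 0.2589]
P' = Q + AᵀP(A−BK) = [4.7395 -4.6495; -4.6495 9.2589]
tr(P') = 13.9984

13.9984


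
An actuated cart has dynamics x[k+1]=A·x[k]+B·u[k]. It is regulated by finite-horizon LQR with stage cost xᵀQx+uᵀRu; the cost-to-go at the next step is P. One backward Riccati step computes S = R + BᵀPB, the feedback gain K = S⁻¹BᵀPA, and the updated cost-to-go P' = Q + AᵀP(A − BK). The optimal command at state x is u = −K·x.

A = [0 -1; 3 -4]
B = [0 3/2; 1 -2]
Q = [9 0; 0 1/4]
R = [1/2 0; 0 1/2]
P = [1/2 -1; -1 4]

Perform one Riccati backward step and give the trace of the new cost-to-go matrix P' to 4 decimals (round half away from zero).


13.3434

BᵀP = [-1.0000 4.0000; 2.7500 -9.5000]
S = R + BᵀPB = [1/2 0; 0 1/2] + [4.0000 -9.5000; -9.5000 23.1250] = [4.5000 -9.5000; -9.5000 23.6250]
BᵀPA = [12.0000 -15.0000; -28.5000 35.2500]
K = S⁻¹·BᵀPA = [0.7938 -1.2140; -0.8872 1.0039]
A−BK = [1.3307 -2.5058; 0.4319 -0.7782]
AᵀP(A−BK) = [1.1907 -1.8210; -1.8210 2.9027]
P' = Q + AᵀP(A−BK) = [10.1907 -1.8210; -1.8210 3.1527]
tr(P') = 13.3434


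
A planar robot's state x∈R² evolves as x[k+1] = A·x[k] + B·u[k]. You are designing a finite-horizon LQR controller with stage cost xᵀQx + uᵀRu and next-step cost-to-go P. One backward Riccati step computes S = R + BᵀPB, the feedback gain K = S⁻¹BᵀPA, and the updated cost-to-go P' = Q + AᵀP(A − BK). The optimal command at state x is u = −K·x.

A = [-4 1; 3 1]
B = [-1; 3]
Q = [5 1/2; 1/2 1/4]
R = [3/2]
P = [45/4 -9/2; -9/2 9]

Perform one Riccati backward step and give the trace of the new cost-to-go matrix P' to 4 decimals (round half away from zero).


BᵀP = [-24.7500 31.5000]
S = R + BᵀPB = [3/2] + [119.2500] = [120.7500]
BᵀPA = [193.5000 6.7500]
K = S⁻¹·BᵀPA = [1.6025 0.0559]
A−BK = [-2.3975 1.0559; -1.8075 0.8323]
AᵀP(A−BK) = [58.9193 -24.3168; -24.3168 10.8727]
P' = Q + AᵀP(A−BK) = [63.9193 -23.8168; -23.8168 11.1227]
tr(P') = 75.0419

75.0419


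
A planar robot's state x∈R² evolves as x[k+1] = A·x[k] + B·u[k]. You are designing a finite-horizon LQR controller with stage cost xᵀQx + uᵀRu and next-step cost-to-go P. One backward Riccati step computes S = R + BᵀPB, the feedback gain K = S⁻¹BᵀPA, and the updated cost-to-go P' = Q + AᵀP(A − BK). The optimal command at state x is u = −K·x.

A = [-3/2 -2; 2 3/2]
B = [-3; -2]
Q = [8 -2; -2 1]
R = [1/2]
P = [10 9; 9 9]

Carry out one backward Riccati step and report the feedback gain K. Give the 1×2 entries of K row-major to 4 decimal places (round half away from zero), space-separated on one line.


BᵀP = [-48.0000 -45.0000]
S = R + BᵀPB = [1/2] + [234.0000] = [234.5000]
BᵀPA = [-18.0000 28.5000]
K = S⁻¹·BᵀPA = [-0.0768 0.1215]
A−BK = [-1.7303 -1.6354; 1.8465 1.7431]
AᵀP(A−BK) = [3.1183 2.9376; 2.9376 2.7862]
P' = Q + AᵀP(A−BK) = [11.1183 0.9376; 0.9376 3.7862]
tr(P') = 14.9046

-0.0768 0.1215


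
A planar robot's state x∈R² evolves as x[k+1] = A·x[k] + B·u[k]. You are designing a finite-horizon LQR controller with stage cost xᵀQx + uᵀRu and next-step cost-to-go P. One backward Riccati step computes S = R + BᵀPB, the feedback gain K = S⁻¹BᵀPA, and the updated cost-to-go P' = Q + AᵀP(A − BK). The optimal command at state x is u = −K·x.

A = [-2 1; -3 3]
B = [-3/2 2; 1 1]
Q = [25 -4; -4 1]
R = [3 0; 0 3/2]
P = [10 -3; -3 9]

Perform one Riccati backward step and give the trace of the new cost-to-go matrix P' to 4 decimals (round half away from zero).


BᵀP = [-18.0000 13.5000; 17.0000 3.0000]
S = R + BᵀPB = [3 0; 0 3/2] + [40.5000 -22.5000; -22.5000 37.0000] = [43.5000 -22.5000; -22.5000 38.5000]
BᵀPA = [-4.5000 22.5000; -43.0000 26.0000]
K = S⁻¹·BᵀPA = [-0.9763 1.2420; -1.6874 1.4012]
A−BK = [-0.0895 0.0607; -0.3363 0.3569]
AᵀP(A−BK) = [8.0478 -8.1614; -8.1614 8.6255]
P' = Q + AᵀP(A−BK) = [33.0478 -12.1614; -12.1614 9.6255]
tr(P') = 42.6733

42.6733


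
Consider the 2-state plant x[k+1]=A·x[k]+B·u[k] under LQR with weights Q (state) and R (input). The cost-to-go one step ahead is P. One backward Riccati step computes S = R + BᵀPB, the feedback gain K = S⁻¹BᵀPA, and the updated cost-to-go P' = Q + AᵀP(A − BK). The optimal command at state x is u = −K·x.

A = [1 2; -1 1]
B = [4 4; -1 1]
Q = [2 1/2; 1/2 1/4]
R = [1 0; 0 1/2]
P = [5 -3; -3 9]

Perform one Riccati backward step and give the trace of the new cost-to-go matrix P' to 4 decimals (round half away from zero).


3.0218

BᵀP = [23.0000 -21.0000; 17.0000 -3.0000]
S = R + BᵀPB = [1 0; 0 1/2] + [113.0000 71.0000; 71.0000 65.0000] = [114.0000 71.0000; 71.0000 65.5000]
BᵀPA = [44.0000 25.0000; 20.0000 31.0000]
K = S⁻¹·BᵀPA = [0.6026 -0.2323; -0.3479 0.7251]
A−BK = [-0.0190 0.0289; -0.0495 0.0427]
AᵀP(A−BK) = [0.4419 -0.2811; -0.2811 0.3300]
P' = Q + AᵀP(A−BK) = [2.4419 0.2189; 0.2189 0.5800]
tr(P') = 3.0218


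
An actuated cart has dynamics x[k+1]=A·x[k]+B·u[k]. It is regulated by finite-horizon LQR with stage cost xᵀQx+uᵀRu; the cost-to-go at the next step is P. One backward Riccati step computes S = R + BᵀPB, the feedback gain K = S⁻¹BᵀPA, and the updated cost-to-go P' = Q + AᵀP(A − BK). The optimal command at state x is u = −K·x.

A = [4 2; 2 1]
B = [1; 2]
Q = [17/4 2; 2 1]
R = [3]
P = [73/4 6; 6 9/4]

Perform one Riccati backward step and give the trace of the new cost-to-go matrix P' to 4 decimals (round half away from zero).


BᵀP = [30.2500 10.5000]
S = R + BᵀPB = [3] + [51.2500] = [54.2500]
BᵀPA = [142.0000 71.0000]
K = S⁻¹·BᵀPA = [2.6175 1.3088]
A−BK = [1.3825 0.6912; -3.2350 -1.6175]
AᵀP(A−BK) = [25.3134 12.6567; 12.6567 6.3283]
P' = Q + AᵀP(A−BK) = [29.5634 14.6567; 14.6567 7.3283]
tr(P') = 36.8917

36.8917


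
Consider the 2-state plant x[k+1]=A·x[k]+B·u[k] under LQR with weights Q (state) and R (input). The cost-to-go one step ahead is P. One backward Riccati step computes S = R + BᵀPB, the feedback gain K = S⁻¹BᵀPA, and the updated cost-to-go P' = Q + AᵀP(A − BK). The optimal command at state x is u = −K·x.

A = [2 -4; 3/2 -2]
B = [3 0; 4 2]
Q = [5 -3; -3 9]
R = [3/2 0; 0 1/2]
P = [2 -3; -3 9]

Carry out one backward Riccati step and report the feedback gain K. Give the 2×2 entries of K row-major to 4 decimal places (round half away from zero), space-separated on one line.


BᵀP = [-6.0000 27.0000; -6.0000 18.0000]
S = R + BᵀPB = [3/2 0; 0 1/2] + [90.0000 54.0000; 54.0000 36.0000] = [91.5000 54.0000; 54.0000 36.5000]
BᵀPA = [28.5000 -30.0000; 15.0000 -12.0000]
K = S⁻¹·BᵀPA = [0.5434 -1.0549; -0.3929 1.2319]
A−BK = [0.3699 -0.8354; 0.1124 -0.2442]
AᵀP(A−BK) = [0.6580 -1.4142; -1.4142 3.1363]
P' = Q + AᵀP(A−BK) = [5.6580 -4.4142; -4.4142 12.1363]
tr(P') = 17.7942

0.5434 -1.0549 -0.3929 1.2319


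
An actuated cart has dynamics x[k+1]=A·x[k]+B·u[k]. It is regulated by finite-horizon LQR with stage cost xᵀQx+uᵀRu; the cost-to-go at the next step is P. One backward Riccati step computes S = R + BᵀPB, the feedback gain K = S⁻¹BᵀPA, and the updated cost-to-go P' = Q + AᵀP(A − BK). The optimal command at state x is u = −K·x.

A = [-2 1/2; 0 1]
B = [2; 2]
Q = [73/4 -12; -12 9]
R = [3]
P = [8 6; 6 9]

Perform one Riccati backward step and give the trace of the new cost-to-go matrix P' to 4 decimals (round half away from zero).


33.6282

BᵀP = [28.0000 30.0000]
S = R + BᵀPB = [3] + [116.0000] = [119.0000]
BᵀPA = [-56.0000 44.0000]
K = S⁻¹·BᵀPA = [-0.4706 0.3697]
A−BK = [-1.0588 -0.2395; 0.9412 0.2605]
AᵀP(A−BK) = [5.6471 0.7059; 0.7059 0.7311]
P' = Q + AᵀP(A−BK) = [23.8971 -11.2941; -11.2941 9.7311]
tr(P') = 33.6282


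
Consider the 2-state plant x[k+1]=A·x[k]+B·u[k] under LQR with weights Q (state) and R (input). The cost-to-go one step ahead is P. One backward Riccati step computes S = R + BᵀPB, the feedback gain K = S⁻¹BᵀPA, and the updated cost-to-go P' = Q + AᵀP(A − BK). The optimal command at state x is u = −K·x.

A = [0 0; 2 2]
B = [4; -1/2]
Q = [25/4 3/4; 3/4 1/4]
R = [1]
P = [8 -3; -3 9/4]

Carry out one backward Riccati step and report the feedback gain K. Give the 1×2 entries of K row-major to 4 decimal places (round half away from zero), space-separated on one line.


-0.1854 -0.1854

BᵀP = [33.5000 -13.1250]
S = R + BᵀPB = [1] + [140.5625] = [141.5625]
BᵀPA = [-26.2500 -26.2500]
K = S⁻¹·BᵀPA = [-0.1854 -0.1854]
A−BK = [0.7417 0.7417; 1.9073 1.9073]
AᵀP(A−BK) = [4.1325 4.1325; 4.1325 4.1325]
P' = Q + AᵀP(A−BK) = [10.3825 4.8825; 4.8825 4.3825]
tr(P') = 14.7649


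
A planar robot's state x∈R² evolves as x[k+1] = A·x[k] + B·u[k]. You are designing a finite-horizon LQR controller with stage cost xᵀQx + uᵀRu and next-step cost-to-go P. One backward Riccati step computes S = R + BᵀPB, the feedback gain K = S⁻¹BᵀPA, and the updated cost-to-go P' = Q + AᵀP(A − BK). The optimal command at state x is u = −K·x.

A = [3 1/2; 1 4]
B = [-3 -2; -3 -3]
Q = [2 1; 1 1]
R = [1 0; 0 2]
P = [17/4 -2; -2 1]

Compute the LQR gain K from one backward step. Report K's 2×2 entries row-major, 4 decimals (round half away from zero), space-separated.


BᵀP = [-6.7500 3.0000; -2.5000 1.0000]
S = R + BᵀPB = [1 0; 0 2] + [11.2500 4.5000; 4.5000 2.0000] = [12.2500 4.5000; 4.5000 4.0000]
BᵀPA = [-17.2500 8.6250; -6.5000 2.7500]
K = S⁻¹·BᵀPA = [-1.3826 0.7696; -0.0696 -0.1783]
A−BK = [-1.2870 2.4522; -3.3565 5.7739]
AᵀP(A−BK) = [2.9478 -2.5087; -2.5087 2.9152]
P' = Q + AᵀP(A−BK) = [4.9478 -1.5087; -1.5087 3.9152]
tr(P') = 8.8630

-1.3826 0.7696 -0.0696 -0.1783


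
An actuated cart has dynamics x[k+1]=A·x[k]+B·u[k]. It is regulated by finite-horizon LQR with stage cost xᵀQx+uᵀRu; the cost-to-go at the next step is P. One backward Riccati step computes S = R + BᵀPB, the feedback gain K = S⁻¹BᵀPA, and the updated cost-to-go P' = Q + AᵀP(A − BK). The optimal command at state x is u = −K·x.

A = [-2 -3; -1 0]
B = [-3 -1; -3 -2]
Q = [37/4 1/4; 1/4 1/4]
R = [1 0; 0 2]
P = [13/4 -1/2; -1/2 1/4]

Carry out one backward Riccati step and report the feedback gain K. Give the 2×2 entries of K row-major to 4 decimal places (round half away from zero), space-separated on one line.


0.6732 1.0978 -0.0104 -0.1554

BᵀP = [-8.2500 0.7500; -2.2500 0.0000]
S = R + BᵀPB = [1 0; 0 2] + [22.5000 6.7500; 6.7500 2.2500] = [23.5000 6.7500; 6.7500 4.2500]
BᵀPA = [15.7500 24.7500; 4.5000 6.7500]
K = S⁻¹·BᵀPA = [0.6732 1.0978; -0.0104 -0.1554]
A−BK = [0.0092 0.1381; 0.9988 2.9827]
AᵀP(A−BK) = [0.6939 1.4085; 1.4085 3.1277]
P' = Q + AᵀP(A−BK) = [9.9439 1.6585; 1.6585 3.3777]
tr(P') = 13.3216


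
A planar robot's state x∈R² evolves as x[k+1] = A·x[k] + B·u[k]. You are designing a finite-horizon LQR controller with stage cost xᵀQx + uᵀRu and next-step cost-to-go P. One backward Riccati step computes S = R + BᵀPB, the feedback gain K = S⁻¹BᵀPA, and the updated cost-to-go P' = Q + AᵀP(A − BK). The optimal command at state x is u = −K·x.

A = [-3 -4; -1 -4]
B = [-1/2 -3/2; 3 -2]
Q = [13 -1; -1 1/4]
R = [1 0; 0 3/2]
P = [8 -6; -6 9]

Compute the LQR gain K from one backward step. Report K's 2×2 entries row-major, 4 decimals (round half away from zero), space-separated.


BᵀP = [-22.0000 30.0000; 0.0000 -9.0000]
S = R + BᵀPB = [1 0; 0 3/2] + [101.0000 -27.0000; -27.0000 18.0000] = [102.0000 -27.0000; -27.0000 19.5000]
BᵀPA = [36.0000 -32.0000; 9.0000 36.0000]
K = S⁻¹·BᵀPA = [0.7500 0.2762; 1.5000 2.2286]
A−BK = [-0.3750 -0.5190; -0.2500 -0.3714]
AᵀP(A−BK) = [4.5000 6.0000; 6.0000 8.6095]
P' = Q + AᵀP(A−BK) = [17.5000 5.0000; 5.0000 8.8595]
tr(P') = 26.3595

0.7500 0.2762 1.5000 2.2286


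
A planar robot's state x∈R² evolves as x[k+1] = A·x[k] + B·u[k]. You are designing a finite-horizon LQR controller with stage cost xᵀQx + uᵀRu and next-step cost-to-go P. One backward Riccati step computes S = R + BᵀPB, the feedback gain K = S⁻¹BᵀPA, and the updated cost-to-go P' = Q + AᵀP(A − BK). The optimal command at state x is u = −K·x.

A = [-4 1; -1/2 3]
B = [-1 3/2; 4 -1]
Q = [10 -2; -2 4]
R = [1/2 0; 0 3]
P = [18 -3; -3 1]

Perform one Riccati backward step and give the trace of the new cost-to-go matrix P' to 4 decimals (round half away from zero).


35.9361

BᵀP = [-30.0000 7.0000; 30.0000 -5.5000]
S = R + BᵀPB = [1/2 0; 0 3] + [58.0000 -52.0000; -52.0000 50.5000] = [58.5000 -52.0000; -52.0000 53.5000]
BᵀPA = [116.5000 -9.0000; -117.2500 13.5000]
K = S⁻¹·BᵀPA = [0.3188 0.5179; -1.8817 0.7557]
A−BK = [-0.8586 0.3843; -3.6571 1.6841]
AᵀP(A−BK) = [18.4772 -7.7277; -7.7277 3.4589]
P' = Q + AᵀP(A−BK) = [28.4772 -9.7277; -9.7277 7.4589]
tr(P') = 35.9361


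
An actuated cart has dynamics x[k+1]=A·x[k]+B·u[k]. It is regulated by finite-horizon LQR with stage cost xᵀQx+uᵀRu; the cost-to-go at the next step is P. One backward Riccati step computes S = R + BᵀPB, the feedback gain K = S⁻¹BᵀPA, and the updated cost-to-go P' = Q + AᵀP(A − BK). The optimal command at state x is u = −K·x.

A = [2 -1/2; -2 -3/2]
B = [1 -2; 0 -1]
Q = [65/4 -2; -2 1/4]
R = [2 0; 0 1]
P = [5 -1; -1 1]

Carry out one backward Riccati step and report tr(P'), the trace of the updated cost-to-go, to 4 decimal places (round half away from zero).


BᵀP = [5.0000 -1.0000; -9.0000 1.0000]
S = R + BᵀPB = [2 0; 0 1] + [5.0000 -9.0000; -9.0000 17.0000] = [7.0000 -9.0000; -9.0000 18.0000]
BᵀPA = [12.0000 -1.0000; -20.0000 3.0000]
K = S⁻¹·BᵀPA = [0.8000 0.2000; -0.7111 0.2667]
A−BK = [-0.2222 -0.1667; -2.7111 -1.2333]
AᵀP(A−BK) = [8.1778 2.9333; 2.9333 1.4000]
P' = Q + AᵀP(A−BK) = [24.4278 0.9333; 0.9333 1.6500]
tr(P') = 26.0778

26.0778


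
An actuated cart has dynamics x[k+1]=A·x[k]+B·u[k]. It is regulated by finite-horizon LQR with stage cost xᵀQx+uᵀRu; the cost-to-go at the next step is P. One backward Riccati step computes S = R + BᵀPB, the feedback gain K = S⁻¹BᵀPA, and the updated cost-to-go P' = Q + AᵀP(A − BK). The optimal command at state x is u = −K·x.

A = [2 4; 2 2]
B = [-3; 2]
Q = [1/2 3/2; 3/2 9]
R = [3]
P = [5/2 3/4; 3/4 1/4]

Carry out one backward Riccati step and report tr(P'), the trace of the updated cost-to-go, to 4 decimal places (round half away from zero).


22.5571

BᵀP = [-6.0000 -1.7500]
S = R + BᵀPB = [3] + [14.5000] = [17.5000]
BᵀPA = [-15.5000 -27.5000]
K = S⁻¹·BᵀPA = [-0.8857 -1.5714]
A−BK = [-0.6571 -0.7143; 3.7714 5.1429]
AᵀP(A−BK) = [3.2714 5.6429; 5.6429 9.7857]
P' = Q + AᵀP(A−BK) = [3.7714 7.1429; 7.1429 18.7857]
tr(P') = 22.5571


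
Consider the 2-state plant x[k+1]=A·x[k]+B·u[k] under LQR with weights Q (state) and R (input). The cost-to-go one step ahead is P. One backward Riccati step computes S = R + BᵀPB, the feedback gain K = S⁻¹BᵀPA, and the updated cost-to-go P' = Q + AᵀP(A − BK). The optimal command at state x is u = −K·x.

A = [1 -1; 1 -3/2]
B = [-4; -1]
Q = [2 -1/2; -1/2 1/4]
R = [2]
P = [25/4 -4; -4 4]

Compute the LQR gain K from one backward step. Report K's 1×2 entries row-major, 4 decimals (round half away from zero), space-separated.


BᵀP = [-21.0000 12.0000]
S = R + BᵀPB = [2] + [72.0000] = [74.0000]
BᵀPA = [-9.0000 3.0000]
K = S⁻¹·BᵀPA = [-0.1216 0.0405]
A−BK = [0.5135 -0.8378; 0.8784 -1.4595]
AᵀP(A−BK) = [1.1554 -1.8851; -1.8851 3.1284]
P' = Q + AᵀP(A−BK) = [3.1554 -2.3851; -2.3851 3.3784]
tr(P') = 6.5338

-0.1216 0.0405


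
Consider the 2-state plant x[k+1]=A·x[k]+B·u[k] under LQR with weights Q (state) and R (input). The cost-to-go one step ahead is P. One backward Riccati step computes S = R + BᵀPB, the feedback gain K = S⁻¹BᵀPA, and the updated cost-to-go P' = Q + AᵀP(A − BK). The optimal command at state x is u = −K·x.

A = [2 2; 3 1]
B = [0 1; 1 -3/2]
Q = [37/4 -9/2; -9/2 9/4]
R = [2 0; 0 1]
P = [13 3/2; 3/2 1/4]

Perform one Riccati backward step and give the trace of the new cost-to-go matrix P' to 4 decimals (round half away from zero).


28.9503

BᵀP = [1.5000 0.2500; 10.7500 1.1250]
S = R + BᵀPB = [2 0; 0 1] + [0.2500 1.1250; 1.1250 9.0625] = [2.2500 1.1250; 1.1250 10.0625]
BᵀPA = [3.7500 3.2500; 24.8750 22.6250]
K = S⁻¹·BᵀPA = [0.4561 0.3392; 2.4211 2.2105]
A−BK = [-0.4211 -0.2105; 6.1754 3.9766]
AᵀP(A−BK) = [10.3158 8.4912; 8.4912 7.1345]
P' = Q + AᵀP(A−BK) = [19.5658 3.9912; 3.9912 9.3845]
tr(P') = 28.9503


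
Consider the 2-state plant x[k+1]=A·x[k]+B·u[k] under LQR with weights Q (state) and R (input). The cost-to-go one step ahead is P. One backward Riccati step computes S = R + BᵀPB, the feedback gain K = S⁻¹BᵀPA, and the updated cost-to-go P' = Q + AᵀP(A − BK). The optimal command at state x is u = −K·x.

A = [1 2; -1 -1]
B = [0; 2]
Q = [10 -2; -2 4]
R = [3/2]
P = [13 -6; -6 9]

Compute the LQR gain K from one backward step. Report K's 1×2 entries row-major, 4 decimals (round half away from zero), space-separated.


-0.8000 -1.1200

BᵀP = [-12.0000 18.0000]
S = R + BᵀPB = [3/2] + [36.0000] = [37.5000]
BᵀPA = [-30.0000 -42.0000]
K = S⁻¹·BᵀPA = [-0.8000 -1.1200]
A−BK = [1.0000 2.0000; 0.6000 1.2400]
AᵀP(A−BK) = [10.0000 19.4000; 19.4000 37.9600]
P' = Q + AᵀP(A−BK) = [20.0000 17.4000; 17.4000 41.9600]
tr(P') = 61.9600


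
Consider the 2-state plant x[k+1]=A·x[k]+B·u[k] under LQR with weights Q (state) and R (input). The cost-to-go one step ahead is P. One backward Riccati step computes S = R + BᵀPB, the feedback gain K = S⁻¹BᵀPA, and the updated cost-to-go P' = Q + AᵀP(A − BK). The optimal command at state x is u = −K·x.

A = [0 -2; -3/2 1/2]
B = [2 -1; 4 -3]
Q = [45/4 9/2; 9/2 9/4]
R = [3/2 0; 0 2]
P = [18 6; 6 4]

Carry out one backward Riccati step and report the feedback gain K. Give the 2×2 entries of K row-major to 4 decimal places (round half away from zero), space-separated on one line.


0.0322 -0.9115 0.3438 -0.7420

BᵀP = [60.0000 28.0000; -36.0000 -18.0000]
S = R + BᵀPB = [3/2 0; 0 2] + [232.0000 -144.0000; -144.0000 90.0000] = [233.5000 -144.0000; -144.0000 92.0000]
BᵀPA = [-42.0000 -106.0000; 27.0000 63.0000]
K = S⁻¹·BᵀPA = [0.0322 -0.9115; 0.3438 -0.7420]
A−BK = [0.2795 -0.9189; -0.5972 1.9202]
AᵀP(A−BK) = [1.0677 -3.2513; -3.2513 11.1213]
P' = Q + AᵀP(A−BK) = [12.3177 1.2487; 1.2487 13.3713]
tr(P') = 25.6890


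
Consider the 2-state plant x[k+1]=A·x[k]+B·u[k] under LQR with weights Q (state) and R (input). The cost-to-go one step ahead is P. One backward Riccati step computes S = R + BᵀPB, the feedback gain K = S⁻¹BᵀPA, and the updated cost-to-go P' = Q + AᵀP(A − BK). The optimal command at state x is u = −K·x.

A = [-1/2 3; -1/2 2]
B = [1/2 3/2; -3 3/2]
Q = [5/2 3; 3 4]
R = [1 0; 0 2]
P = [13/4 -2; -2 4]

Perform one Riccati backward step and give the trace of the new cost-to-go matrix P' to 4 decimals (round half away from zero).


BᵀP = [7.6250 -13.0000; 1.8750 3.0000]
S = R + BᵀPB = [1 0; 0 2] + [42.8125 -8.0625; -8.0625 7.3125] = [43.8125 -8.0625; -8.0625 9.3125]
BᵀPA = [2.6875 -3.1250; -2.4375 11.6250]
K = S⁻¹·BᵀPA = [0.0157 0.1884; -0.2482 1.4114]
A−BK = [-0.1356 0.7886; -0.0807 0.4481]
AᵀP(A−BK) = [0.1655 -0.9410; -0.9410 5.4308]
P' = Q + AᵀP(A−BK) = [2.6655 2.0590; 2.0590 9.4308]
tr(P') = 12.0962

12.0962


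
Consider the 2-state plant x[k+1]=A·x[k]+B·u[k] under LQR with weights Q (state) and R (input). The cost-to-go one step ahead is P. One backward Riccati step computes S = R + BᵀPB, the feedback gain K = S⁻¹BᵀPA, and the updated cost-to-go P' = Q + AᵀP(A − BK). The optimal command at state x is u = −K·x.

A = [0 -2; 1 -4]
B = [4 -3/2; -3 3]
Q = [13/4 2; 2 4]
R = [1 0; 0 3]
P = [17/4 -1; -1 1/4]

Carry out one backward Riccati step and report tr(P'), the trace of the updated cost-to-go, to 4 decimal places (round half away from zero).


BᵀP = [20.0000 -4.7500; -9.3750 2.2500]
S = R + BᵀPB = [1 0; 0 3] + [94.2500 -44.2500; -44.2500 20.8125] = [95.2500 -44.2500; -44.2500 23.8125]
BᵀPA = [-4.7500 -21.0000; 2.2500 9.7500]
K = S⁻¹·BᵀPA = [-0.0437 -0.2213; 0.0133 -0.0018]
A−BK = [0.1947 -1.1175; 0.8290 -4.6585]
AᵀP(A−BK) = [0.0125 -0.0472; -0.0472 0.3701]
P' = Q + AᵀP(A−BK) = [3.2625 1.9528; 1.9528 4.3701]
tr(P') = 7.6326

7.6326


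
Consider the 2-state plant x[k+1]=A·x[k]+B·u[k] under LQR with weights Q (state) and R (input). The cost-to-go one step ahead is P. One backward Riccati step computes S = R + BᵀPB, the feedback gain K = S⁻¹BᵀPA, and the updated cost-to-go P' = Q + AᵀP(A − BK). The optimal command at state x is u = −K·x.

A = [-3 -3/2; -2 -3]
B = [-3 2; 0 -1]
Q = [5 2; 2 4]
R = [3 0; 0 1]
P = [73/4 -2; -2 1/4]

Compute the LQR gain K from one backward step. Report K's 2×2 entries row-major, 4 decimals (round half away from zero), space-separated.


0.3943 0.1845 -0.7472 -0.2880

BᵀP = [-54.7500 6.0000; 38.5000 -4.2500]
S = R + BᵀPB = [3 0; 0 1] + [164.2500 -115.5000; -115.5000 81.2500] = [167.2500 -115.5000; -115.5000 82.2500]
BᵀPA = [152.2500 64.1250; -107.0000 -45.0000]
K = S⁻¹·BᵀPA = [0.3943 0.1845; -0.7472 -0.2880]
A−BK = [-0.3227 -0.3704; -2.7472 -3.2880]
AᵀP(A−BK) = [1.2659 0.7159; 0.7159 0.5202]
P' = Q + AᵀP(A−BK) = [6.2659 2.7159; 2.7159 4.5202]
tr(P') = 10.7861


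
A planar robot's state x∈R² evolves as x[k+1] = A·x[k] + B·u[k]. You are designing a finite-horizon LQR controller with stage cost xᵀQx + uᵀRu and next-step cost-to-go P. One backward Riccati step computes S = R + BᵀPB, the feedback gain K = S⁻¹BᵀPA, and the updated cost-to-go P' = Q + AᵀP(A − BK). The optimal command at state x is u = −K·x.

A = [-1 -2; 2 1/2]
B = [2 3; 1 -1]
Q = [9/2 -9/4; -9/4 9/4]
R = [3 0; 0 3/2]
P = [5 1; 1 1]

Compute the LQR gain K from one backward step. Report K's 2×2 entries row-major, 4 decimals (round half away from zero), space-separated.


0.3531 -0.1555 -0.4962 -0.5382

BᵀP = [11.0000 3.0000; 14.0000 2.0000]
S = R + BᵀPB = [3 0; 0 3/2] + [25.0000 30.0000; 30.0000 40.0000] = [28.0000 30.0000; 30.0000 41.5000]
BᵀPA = [-5.0000 -20.5000; -10.0000 -27.0000]
K = S⁻¹·BᵀPA = [0.3531 -0.1555; -0.4962 -0.5382]
A−BK = [-0.2176 -0.0744; 1.1508 0.1174]
AᵀP(A−BK) = [1.8034 0.3406; 0.3406 0.5310]
P' = Q + AᵀP(A−BK) = [6.3034 -1.9094; -1.9094 2.7810]
tr(P') = 9.0844


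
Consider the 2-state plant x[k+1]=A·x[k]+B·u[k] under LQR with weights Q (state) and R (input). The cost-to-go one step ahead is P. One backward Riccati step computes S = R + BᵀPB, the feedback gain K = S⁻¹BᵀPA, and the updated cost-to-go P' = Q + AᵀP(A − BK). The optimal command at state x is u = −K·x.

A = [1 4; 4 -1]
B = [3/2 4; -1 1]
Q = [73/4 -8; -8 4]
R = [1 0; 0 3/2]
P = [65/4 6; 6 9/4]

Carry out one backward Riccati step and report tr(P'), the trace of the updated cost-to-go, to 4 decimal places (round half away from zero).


BᵀP = [18.3750 6.7500; 71.0000 26.2500]
S = R + BᵀPB = [1 0; 0 3/2] + [20.8125 80.2500; 80.2500 310.2500] = [21.8125 80.2500; 80.2500 311.7500]
BᵀPA = [45.3750 66.7500; 176.0000 257.7500]
K = S⁻¹·BᵀPA = [0.0602 0.3469; 0.5491 0.7375]
A−BK = [-1.2865 0.5297; 3.5111 -1.3906]
AᵀP(A−BK) = [0.8842 0.4619; 0.4619 1.0074]
P' = Q + AᵀP(A−BK) = [19.1342 -7.5381; -7.5381 5.0074]
tr(P') = 24.1416

24.1416


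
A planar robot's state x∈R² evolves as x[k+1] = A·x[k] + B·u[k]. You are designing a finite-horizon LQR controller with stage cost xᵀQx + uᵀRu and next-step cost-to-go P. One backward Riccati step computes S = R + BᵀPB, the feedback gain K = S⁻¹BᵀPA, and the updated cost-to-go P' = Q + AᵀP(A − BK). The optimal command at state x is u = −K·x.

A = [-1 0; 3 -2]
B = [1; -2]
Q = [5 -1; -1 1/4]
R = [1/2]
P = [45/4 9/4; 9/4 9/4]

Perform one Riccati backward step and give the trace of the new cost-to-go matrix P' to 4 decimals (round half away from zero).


15.0160

BᵀP = [6.7500 -2.2500]
S = R + BᵀPB = [1/2] + [11.2500] = [11.7500]
BᵀPA = [-13.5000 4.5000]
K = S⁻¹·BᵀPA = [-1.1489 0.3830]
A−BK = [0.1489 -0.3830; 0.7021 -1.2340]
AᵀP(A−BK) = [2.4894 -3.8298; -3.8298 7.2766]
P' = Q + AᵀP(A−BK) = [7.4894 -4.8298; -4.8298 7.5266]
tr(P') = 15.0160


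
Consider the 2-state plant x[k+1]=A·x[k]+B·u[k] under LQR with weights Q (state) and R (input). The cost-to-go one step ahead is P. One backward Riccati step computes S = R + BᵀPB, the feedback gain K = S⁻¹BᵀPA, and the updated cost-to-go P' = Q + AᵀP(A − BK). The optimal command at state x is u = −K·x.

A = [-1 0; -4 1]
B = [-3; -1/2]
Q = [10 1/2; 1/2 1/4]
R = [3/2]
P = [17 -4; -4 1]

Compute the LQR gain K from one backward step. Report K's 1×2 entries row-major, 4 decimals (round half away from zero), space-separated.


0.0210 0.0806

BᵀP = [-49.0000 11.5000]
S = R + BᵀPB = [3/2] + [141.2500] = [142.7500]
BᵀPA = [3.0000 11.5000]
K = S⁻¹·BᵀPA = [0.0210 0.0806]
A−BK = [-0.9370 0.2417; -3.9895 1.0403]
AᵀP(A−BK) = [0.9370 -0.2417; -0.2417 0.0736]
P' = Q + AᵀP(A−BK) = [10.9370 0.2583; 0.2583 0.3236]
tr(P') = 11.2605


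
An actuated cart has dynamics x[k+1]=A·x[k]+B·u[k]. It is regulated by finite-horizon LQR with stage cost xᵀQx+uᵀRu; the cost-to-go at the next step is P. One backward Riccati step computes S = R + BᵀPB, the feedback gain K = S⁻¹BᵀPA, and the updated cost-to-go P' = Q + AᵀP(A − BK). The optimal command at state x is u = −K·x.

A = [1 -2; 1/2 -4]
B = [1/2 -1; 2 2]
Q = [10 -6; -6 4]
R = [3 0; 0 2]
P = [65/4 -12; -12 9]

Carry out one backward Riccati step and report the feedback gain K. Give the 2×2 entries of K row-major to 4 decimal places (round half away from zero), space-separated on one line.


BᵀP = [-15.8750 12.0000; -40.2500 30.0000]
S = R + BᵀPB = [3 0; 0 2] + [16.0625 39.8750; 39.8750 100.2500] = [19.0625 39.8750; 39.8750 102.2500]
BᵀPA = [-9.8750 -16.2500; -25.2500 -39.5000]
K = S⁻¹·BᵀPA = [-0.0080 -0.2409; -0.2438 -0.2924]
A−BK = [0.7602 -2.1719; 1.0037 -2.9335]
AᵀP(A−BK) = [0.2644 -0.2611; -0.2611 1.5371]
P' = Q + AᵀP(A−BK) = [10.2644 -6.2611; -6.2611 5.5371]
tr(P') = 15.8015

-0.0080 -0.2409 -0.2438 -0.2924


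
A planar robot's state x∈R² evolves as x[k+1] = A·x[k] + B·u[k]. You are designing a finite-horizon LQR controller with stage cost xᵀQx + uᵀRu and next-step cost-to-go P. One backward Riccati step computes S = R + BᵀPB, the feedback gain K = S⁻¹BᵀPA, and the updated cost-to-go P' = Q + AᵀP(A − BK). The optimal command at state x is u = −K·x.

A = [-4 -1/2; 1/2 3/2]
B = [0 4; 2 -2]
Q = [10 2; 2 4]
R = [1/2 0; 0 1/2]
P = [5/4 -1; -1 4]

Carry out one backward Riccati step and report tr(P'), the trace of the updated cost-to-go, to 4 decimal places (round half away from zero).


14.8991

BᵀP = [-2.0000 8.0000; 7.0000 -12.0000]
S = R + BᵀPB = [1/2 0; 0 1/2] + [16.0000 -24.0000; -24.0000 52.0000] = [16.5000 -24.0000; -24.0000 52.5000]
BᵀPA = [12.0000 13.0000; -34.0000 -21.5000]
K = S⁻¹·BᵀPA = [-0.6408 0.5736; -0.9406 -0.1473]
A−BK = [-0.2377 0.0891; -0.0995 0.0581]
AᵀP(A−BK) = [0.7106 -0.1415; -0.1415 0.1885]
P' = Q + AᵀP(A−BK) = [10.7106 1.8585; 1.8585 4.1885]
tr(P') = 14.8991


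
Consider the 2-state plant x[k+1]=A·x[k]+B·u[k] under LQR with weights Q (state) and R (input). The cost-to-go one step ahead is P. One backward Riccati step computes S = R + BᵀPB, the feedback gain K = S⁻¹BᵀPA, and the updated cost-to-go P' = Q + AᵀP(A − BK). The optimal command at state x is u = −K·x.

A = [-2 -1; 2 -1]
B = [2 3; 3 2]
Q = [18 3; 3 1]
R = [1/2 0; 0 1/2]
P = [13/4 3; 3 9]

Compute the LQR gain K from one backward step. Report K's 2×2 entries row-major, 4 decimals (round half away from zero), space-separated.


1.6556 -0.2017 -1.6094 -0.1971

BᵀP = [15.5000 33.0000; 15.7500 27.0000]
S = R + BᵀPB = [1/2 0; 0 1/2] + [130.0000 112.5000; 112.5000 101.2500] = [130.5000 112.5000; 112.5000 101.7500]
BᵀPA = [35.0000 -48.5000; 22.5000 -42.7500]
K = S⁻¹·BᵀPA = [1.6556 -0.2017; -1.6094 -0.1971]
A−BK = [-0.4830 -0.0052; 0.2520 -0.0006]
AᵀP(A−BK) = [3.2650 -0.0046; -0.0046 0.0399]
P' = Q + AᵀP(A−BK) = [21.2650 2.9954; 2.9954 1.0399]
tr(P') = 22.3049


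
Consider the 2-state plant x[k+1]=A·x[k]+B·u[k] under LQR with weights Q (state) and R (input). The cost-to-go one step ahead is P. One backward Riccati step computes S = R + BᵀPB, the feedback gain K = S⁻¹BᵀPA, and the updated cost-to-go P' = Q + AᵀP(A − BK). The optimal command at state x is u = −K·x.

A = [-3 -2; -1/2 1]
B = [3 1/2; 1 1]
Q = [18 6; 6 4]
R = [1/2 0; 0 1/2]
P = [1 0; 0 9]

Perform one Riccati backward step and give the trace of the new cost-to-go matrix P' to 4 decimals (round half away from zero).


24.7215

BᵀP = [3.0000 9.0000; 0.5000 9.0000]
S = R + BᵀPB = [1/2 0; 0 1/2] + [18.0000 10.5000; 10.5000 9.2500] = [18.5000 10.5000; 10.5000 9.7500]
BᵀPA = [-13.5000 3.0000; -6.0000 8.0000]
K = S⁻¹·BᵀPA = [-0.9786 -0.7807; 0.4385 1.6613]
A−BK = [-0.2834 -0.4884; 0.0401 0.1194]
AᵀP(A−BK) = [0.6698 0.9278; 0.9278 2.0517]
P' = Q + AᵀP(A−BK) = [18.6698 6.9278; 6.9278 6.0517]
tr(P') = 24.7215


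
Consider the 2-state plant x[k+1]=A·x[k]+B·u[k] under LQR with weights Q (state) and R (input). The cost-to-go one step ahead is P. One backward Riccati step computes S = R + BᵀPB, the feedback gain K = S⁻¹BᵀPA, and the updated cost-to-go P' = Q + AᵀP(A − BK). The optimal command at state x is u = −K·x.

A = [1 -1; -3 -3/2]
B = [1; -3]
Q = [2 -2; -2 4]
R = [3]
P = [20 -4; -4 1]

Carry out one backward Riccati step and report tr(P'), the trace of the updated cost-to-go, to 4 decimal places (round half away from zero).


10.8348

BᵀP = [32.0000 -7.0000]
S = R + BᵀPB = [3] + [53.0000] = [56.0000]
BᵀPA = [53.0000 -21.5000]
K = S⁻¹·BᵀPA = [0.9464 -0.3839]
A−BK = [0.0536 -0.6161; -0.1607 -2.6518]
AᵀP(A−BK) = [2.8393 -1.1518; -1.1518 1.9955]
P' = Q + AᵀP(A−BK) = [4.8393 -3.1518; -3.1518 5.9955]
tr(P') = 10.8348


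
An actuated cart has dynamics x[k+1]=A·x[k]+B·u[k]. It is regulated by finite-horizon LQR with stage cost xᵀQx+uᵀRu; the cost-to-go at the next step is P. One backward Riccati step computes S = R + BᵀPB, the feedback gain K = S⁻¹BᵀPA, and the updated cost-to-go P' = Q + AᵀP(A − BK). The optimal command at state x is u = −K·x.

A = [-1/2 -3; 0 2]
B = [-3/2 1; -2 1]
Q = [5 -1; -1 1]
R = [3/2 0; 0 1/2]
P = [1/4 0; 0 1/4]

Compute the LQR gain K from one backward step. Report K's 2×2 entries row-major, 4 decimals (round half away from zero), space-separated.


0.0340 -0.0408 -0.0952 -0.2857

BᵀP = [-0.3750 -0.5000; 0.2500 0.2500]
S = R + BᵀPB = [3/2 0; 0 1/2] + [1.5625 -0.8750; -0.8750 0.5000] = [3.0625 -0.8750; -0.8750 1.0000]
BᵀPA = [0.1875 0.1250; -0.1250 -0.2500]
K = S⁻¹·BᵀPA = [0.0340 -0.0408; -0.0952 -0.2857]
A−BK = [-0.3537 -2.7755; 0.1633 2.2041]
AᵀP(A−BK) = [0.0442 0.3469; 0.3469 3.1837]
P' = Q + AᵀP(A−BK) = [5.0442 -0.6531; -0.6531 4.1837]
tr(P') = 9.2279


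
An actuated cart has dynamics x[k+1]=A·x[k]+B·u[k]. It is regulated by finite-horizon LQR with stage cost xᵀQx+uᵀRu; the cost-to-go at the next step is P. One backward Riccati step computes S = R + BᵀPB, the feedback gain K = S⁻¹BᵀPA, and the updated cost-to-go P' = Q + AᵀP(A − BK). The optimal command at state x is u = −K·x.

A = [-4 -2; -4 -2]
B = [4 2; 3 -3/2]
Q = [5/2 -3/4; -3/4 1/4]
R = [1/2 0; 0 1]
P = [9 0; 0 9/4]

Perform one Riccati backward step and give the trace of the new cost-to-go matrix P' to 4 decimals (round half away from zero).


BᵀP = [36.0000 6.7500; 18.0000 -3.3750]
S = R + BᵀPB = [1/2 0; 0 1] + [164.2500 61.8750; 61.8750 41.0625] = [164.7500 61.8750; 61.8750 42.0625]
BᵀPA = [-171.0000 -85.5000; -58.5000 -29.2500]
K = S⁻¹·BᵀPA = [-1.1521 -0.5761; 0.3040 0.1520]
A−BK = [0.0004 0.0002; -0.0877 -0.0439]
AᵀP(A−BK) = [0.7734 0.3867; 0.3867 0.1933]
P' = Q + AᵀP(A−BK) = [3.2734 -0.3633; -0.3633 0.4433]
tr(P') = 3.7167

3.7167
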